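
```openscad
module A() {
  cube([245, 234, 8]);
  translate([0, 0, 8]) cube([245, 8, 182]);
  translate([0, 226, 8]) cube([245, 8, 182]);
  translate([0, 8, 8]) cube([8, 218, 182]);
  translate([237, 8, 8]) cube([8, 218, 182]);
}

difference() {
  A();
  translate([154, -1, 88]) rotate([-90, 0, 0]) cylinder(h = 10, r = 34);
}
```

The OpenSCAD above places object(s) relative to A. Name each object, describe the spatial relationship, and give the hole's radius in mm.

The subtracted cylinder has r = 34 mm.

A is an open box. The open box has a circular hole through its front wall. The hole's radius is 34 mm.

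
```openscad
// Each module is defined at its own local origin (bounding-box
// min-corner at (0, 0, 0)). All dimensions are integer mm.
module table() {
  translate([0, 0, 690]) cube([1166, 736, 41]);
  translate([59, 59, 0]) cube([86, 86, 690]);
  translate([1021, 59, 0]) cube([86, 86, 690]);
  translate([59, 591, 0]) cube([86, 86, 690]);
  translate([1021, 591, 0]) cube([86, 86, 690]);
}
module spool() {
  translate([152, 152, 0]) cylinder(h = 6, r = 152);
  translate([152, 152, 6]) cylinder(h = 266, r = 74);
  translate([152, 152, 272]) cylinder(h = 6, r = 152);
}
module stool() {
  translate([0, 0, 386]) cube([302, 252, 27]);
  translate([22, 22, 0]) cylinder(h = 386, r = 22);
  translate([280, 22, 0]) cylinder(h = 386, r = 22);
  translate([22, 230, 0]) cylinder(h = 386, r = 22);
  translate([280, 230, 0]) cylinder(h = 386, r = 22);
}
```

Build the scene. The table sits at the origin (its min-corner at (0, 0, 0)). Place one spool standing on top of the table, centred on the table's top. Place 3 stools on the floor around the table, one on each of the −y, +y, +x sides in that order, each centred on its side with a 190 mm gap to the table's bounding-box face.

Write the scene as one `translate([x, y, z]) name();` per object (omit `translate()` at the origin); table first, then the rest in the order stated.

table();
translate([431, 216, 731]) spool();
translate([432, -442, 0]) stool();
translate([432, 926, 0]) stool();
translate([1356, 242, 0]) stool();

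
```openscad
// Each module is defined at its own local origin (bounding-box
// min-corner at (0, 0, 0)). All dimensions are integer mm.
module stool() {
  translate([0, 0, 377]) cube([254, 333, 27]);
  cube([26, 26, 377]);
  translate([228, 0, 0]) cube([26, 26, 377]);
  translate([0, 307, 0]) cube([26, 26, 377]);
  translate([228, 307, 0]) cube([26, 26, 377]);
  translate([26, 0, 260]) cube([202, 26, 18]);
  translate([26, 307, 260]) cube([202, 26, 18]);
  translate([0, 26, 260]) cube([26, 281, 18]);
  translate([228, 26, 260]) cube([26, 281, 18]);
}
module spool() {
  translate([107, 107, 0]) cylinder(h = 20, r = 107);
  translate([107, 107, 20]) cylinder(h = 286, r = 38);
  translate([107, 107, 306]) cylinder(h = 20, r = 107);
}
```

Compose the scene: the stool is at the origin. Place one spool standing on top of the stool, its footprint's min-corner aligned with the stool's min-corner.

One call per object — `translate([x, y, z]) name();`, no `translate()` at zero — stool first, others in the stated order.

stool();
translate([0, 0, 404]) spool();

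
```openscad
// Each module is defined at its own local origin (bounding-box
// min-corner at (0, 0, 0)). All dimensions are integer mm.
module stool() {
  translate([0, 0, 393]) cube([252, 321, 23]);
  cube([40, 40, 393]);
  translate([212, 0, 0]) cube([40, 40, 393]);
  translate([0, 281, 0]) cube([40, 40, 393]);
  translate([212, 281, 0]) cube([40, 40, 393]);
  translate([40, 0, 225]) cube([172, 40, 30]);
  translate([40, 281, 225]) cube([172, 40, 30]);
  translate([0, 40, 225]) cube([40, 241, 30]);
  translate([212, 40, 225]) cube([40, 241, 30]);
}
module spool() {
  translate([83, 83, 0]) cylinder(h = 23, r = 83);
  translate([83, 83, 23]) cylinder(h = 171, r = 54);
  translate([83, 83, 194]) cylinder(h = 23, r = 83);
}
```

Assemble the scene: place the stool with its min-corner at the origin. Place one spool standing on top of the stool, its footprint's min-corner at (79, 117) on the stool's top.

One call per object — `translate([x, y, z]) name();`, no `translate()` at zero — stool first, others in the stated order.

stool();
translate([79, 117, 416]) spool();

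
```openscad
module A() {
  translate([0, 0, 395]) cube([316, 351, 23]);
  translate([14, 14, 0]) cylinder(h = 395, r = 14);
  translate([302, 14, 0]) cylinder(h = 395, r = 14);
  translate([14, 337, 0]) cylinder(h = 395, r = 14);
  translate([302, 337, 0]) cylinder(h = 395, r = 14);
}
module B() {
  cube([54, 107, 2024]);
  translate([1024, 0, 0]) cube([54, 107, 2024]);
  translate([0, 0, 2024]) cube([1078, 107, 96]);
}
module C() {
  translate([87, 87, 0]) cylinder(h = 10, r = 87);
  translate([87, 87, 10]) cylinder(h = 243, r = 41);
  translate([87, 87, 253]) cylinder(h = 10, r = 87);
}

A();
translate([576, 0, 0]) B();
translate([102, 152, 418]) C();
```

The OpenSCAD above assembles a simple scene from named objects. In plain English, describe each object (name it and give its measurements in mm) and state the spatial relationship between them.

A is a four-legged stool. The seat is 316×351 mm, 23 mm thick, top at z = 418 mm. It stands on four round legs, each 28 mm in diameter, from z = 0 to the seat underside, each leg's axis is inset half a diameter from the nearest pair of seat edges (so the leg's bounding box is flush with the corner).

B is a door frame. The clear opening is 970 mm wide and 2024 mm high. Two 54 mm wide jambs, 107 mm deep, stand either side of the opening from the floor to the top of the opening. A 96 mm thick head sits across the top of both jambs, spanning the full outside width of the frame.

C is a spool: two coaxial disc flanges of radius 87 mm and thickness 10 mm, joined by a core cylinder of radius 41 mm and height 243 mm. The lower flange rests on z = 0 and the three cylinders share a vertical axis.

The door frame is on the floor beside the stool on its +x side. The spool is on top of the stool.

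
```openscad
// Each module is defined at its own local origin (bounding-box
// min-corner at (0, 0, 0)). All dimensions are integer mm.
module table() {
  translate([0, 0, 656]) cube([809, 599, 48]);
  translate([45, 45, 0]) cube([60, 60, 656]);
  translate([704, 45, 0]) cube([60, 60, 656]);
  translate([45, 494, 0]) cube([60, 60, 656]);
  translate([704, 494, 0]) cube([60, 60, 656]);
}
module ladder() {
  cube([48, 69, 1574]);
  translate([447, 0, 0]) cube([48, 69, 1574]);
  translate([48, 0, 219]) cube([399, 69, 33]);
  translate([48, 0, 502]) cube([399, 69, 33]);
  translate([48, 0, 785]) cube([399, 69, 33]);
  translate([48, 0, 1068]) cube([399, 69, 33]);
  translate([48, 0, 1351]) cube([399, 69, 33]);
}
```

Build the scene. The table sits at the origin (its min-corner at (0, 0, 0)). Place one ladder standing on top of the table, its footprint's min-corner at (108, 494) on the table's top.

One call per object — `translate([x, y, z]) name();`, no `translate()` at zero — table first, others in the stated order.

table();
translate([108, 494, 704]) ladder();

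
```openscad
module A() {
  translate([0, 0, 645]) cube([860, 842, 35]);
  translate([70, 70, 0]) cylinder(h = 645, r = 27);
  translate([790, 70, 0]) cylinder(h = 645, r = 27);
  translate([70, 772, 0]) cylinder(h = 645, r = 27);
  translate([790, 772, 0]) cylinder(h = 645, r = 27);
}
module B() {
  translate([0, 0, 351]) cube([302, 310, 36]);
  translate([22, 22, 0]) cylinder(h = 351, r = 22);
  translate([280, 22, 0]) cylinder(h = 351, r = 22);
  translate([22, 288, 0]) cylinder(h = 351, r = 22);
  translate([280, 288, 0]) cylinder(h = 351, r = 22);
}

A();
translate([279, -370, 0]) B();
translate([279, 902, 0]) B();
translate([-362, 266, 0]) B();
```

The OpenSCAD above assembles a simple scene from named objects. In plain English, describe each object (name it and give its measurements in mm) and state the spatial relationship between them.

A is a rectangular dining table. The top is 860×842×35 mm with its upper surface at z = 680 mm. It stands on four round legs of 54 mm diameter, each leg's bounding box inset 43 mm from the nearest pair of top edges, running from the floor to the underside of the top.

B is a four-legged stool. The seat is a 302×310×36 mm slab whose top surface is at z = 387 mm; four round legs, each 44 mm in diameter, run from the floor (z = 0) to the underside of the seat, each leg's axis is inset half a diameter from the nearest pair of seat edges (so the leg's bounding box is flush with the corner).

Three stools sit around the table at the −y, +y, −x sides.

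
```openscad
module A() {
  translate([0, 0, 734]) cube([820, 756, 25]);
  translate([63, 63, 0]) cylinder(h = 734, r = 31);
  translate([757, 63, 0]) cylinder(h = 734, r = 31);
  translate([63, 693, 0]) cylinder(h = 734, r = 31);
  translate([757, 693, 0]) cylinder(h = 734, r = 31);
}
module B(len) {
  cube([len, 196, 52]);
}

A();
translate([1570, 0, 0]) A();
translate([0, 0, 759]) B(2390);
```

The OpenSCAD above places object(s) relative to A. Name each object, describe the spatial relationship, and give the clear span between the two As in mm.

A is a table. B is a beam. A beam spans the tops of two tables. The clear span between the two tables is 750 mm.

Second table starts at x = 1570; first ends at x = 820; clear span = 1570 − 820 = 750 mm.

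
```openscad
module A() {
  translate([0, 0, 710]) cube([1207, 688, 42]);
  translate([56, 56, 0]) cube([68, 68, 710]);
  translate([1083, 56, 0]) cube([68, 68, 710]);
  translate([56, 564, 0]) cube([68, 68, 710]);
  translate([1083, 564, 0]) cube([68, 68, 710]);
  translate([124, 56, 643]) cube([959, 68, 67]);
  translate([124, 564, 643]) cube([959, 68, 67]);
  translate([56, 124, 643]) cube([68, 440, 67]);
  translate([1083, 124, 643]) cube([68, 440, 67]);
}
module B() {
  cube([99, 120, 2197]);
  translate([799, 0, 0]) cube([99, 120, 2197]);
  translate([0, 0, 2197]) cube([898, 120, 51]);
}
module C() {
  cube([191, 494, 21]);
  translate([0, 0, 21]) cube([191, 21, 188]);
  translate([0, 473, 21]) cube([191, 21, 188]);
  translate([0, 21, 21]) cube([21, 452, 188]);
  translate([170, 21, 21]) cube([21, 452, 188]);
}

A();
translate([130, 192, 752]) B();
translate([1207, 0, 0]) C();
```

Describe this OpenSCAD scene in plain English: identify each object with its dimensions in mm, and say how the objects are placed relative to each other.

A is a table with a 1207×688 mm rectangular top, 42 mm thick, top surface at z = 752 mm, supported by four 68×68 mm square legs, each inset 56 mm from the nearest pair of top edges, running from the floor. Four apron rails, 68 mm thick and 67 mm tall, run between adjacent legs with their top edges flush with the underside of the top and their outer faces flush with the legs' outer faces.

B is a door frame. The clear opening is 700 mm wide and 2197 mm high. Two 99 mm wide jambs, 120 mm deep, stand either side of the opening from the floor to the top of the opening. A 51 mm thick head sits across the top of both jambs, spanning the full outside width of the frame.

C is an open storage box with external size 191×494×209 mm and wall thickness 21 mm (the base is also 21 mm thick). The base covers the whole footprint; the four walls stand on the base, with the y-facing walls full-width and the x-facing walls fitting between their inner faces.

The door frame is on top of the table. The open box is against the table's +x side, with their −y faces flush.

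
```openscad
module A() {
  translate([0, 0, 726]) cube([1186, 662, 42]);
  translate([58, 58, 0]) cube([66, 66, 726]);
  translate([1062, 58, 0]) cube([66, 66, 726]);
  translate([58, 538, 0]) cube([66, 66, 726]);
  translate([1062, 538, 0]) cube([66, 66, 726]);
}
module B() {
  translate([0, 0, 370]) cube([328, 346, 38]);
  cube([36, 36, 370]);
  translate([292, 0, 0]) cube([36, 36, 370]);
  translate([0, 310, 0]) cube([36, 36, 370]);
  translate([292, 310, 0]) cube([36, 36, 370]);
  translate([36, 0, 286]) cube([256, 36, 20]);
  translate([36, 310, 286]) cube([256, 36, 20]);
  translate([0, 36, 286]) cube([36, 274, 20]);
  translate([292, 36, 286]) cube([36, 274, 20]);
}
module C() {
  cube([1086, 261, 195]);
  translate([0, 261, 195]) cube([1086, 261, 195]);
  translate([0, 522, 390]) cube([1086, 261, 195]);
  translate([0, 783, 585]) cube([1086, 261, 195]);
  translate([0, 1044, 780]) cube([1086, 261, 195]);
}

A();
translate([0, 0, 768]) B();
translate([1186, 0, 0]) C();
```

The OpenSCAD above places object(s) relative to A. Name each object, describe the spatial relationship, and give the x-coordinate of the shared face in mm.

A is a table. B is a stool. C is a staircase. The stool is on top of the table. The staircase is against the table's +x side, with their −y faces flush. The x-coordinate of the shared face is 1186 mm.

The table's +x face and the staircase's −x face are both at x = 1186 mm.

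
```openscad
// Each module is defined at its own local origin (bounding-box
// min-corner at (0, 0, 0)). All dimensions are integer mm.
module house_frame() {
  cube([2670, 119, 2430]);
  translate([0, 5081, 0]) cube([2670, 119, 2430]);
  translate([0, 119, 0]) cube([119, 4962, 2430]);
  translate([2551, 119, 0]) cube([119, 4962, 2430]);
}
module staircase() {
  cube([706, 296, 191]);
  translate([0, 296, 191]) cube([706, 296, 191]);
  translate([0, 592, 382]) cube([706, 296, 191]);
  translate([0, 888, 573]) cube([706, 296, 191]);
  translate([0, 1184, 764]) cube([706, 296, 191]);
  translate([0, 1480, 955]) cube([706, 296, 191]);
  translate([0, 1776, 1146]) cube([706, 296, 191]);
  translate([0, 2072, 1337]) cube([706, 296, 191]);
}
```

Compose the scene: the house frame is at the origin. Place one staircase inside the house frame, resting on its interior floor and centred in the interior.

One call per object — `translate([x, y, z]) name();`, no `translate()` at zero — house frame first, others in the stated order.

house_frame();
translate([982, 1416, 0]) staircase();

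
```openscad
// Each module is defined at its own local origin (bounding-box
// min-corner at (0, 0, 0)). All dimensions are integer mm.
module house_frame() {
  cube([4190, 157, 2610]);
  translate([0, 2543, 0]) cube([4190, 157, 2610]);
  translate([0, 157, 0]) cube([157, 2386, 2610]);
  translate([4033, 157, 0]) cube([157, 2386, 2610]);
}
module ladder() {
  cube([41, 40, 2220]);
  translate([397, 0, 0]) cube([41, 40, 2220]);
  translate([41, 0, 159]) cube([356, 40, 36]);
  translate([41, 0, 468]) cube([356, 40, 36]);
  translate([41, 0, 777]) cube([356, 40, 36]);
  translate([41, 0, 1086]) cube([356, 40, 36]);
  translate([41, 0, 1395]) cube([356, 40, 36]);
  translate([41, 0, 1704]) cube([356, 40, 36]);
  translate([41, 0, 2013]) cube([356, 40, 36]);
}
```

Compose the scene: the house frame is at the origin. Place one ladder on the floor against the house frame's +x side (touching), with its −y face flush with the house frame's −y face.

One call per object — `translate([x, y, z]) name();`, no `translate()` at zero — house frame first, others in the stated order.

house_frame();
translate([4190, 0, 0]) ladder();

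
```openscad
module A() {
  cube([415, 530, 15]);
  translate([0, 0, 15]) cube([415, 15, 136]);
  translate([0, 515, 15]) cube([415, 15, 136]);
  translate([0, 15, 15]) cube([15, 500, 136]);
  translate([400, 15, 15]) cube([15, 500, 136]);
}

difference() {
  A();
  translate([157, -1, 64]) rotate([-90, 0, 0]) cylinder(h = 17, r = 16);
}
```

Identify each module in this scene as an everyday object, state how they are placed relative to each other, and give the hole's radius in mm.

The subtracted cylinder has r = 16 mm.

A is an open box. The open box has a circular hole through its front wall. The hole's radius is 16 mm.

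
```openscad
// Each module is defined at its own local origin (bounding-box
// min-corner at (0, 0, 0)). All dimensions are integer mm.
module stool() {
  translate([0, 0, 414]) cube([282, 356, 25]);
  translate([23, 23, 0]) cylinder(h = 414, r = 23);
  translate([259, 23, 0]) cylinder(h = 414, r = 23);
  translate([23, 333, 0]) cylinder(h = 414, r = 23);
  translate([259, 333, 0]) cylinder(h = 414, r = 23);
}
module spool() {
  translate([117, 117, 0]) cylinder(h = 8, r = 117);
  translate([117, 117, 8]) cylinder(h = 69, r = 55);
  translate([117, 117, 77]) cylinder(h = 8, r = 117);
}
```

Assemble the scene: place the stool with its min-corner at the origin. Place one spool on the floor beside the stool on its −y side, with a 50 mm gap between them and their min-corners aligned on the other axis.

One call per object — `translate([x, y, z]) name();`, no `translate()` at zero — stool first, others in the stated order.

stool();
translate([0, -284, 0]) spool();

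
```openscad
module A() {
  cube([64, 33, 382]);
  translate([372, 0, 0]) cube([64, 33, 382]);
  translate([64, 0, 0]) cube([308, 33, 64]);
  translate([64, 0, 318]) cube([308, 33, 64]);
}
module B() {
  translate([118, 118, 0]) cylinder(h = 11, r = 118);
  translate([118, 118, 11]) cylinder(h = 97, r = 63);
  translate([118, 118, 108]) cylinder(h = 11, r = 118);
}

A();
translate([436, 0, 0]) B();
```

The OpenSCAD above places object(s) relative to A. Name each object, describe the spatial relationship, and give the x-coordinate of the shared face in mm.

A is a picture frame. B is a spool. The spool is against the picture frame's +x side, with their −y faces flush. The x-coordinate of the shared face is 436 mm.

The picture frame's +x face and the spool's −x face are both at x = 436 mm.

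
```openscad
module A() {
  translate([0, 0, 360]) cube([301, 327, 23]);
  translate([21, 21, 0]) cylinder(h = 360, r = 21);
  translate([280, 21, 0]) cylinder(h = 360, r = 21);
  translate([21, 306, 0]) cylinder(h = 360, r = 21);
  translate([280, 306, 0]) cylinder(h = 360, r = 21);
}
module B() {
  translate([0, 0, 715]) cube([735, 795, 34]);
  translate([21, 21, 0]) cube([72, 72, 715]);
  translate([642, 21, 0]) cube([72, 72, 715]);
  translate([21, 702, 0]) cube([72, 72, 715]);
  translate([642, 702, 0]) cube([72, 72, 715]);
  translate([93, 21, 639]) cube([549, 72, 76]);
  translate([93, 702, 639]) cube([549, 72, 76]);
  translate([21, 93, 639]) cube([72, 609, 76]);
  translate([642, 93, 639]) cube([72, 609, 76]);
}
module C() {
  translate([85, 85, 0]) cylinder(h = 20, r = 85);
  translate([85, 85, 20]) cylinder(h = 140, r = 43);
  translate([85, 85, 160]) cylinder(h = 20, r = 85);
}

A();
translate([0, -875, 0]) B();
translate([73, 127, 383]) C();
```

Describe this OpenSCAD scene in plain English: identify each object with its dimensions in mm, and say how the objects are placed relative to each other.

A is a four-legged stool. The seat is 301×327 mm, 23 mm thick, top at z = 383 mm. It stands on four round legs, each 42 mm in diameter, from z = 0 to the seat underside, each leg's axis is inset half a diameter from the nearest pair of seat edges (so the leg's bounding box is flush with the corner).

B is a table: top 735 mm (x) × 795 mm (y), 34 mm thick, upper face at z = 749 mm, on four 72×72 mm square legs, each inset 21 mm from the nearest pair of top edges, running from z = 0 to the bottom of the top. Four apron rails, 72 mm thick and 76 mm tall, run between adjacent legs with their top edges flush with the underside of the top and their outer faces flush with the legs' outer faces.

C is a spool: two coaxial disc flanges of radius 85 mm and thickness 20 mm, joined by a core cylinder of radius 43 mm and height 140 mm. The lower flange rests on z = 0 and the three cylinders share a vertical axis.

The table is on the floor beside the stool on its −y side. The spool is on top of the stool.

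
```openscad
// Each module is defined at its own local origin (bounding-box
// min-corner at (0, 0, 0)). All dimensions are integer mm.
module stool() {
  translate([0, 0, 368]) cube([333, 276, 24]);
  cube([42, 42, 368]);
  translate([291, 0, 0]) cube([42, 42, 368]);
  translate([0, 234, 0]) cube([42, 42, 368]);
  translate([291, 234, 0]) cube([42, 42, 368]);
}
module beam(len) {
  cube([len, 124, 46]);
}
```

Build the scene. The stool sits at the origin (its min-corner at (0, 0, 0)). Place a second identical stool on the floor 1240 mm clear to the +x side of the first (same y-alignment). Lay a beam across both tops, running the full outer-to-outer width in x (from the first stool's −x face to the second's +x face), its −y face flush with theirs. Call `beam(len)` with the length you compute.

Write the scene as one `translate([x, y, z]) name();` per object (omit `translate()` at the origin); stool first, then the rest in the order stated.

stool();
translate([1573, 0, 0]) stool();
translate([0, 0, 392]) beam(1906);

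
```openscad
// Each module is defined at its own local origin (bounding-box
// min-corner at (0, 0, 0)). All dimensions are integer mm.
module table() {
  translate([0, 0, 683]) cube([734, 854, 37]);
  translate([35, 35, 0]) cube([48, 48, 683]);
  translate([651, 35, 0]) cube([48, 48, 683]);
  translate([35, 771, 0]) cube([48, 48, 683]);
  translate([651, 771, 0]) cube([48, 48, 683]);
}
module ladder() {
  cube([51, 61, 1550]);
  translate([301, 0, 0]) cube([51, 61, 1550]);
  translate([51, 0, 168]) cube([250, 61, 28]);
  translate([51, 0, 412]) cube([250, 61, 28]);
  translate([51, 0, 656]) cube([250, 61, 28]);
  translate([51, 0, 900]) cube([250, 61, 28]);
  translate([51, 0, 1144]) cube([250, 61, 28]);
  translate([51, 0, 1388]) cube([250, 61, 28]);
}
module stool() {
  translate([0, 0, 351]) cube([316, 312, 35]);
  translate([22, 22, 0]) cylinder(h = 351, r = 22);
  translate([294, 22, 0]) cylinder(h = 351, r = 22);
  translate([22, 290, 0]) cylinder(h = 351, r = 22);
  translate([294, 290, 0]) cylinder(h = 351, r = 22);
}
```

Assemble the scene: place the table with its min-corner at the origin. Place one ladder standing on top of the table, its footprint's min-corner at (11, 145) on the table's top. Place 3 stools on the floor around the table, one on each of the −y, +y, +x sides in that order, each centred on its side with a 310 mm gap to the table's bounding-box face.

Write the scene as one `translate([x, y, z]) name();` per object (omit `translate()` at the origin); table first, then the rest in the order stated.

table();
translate([11, 145, 720]) ladder();
translate([209, -622, 0]) stool();
translate([209, 1164, 0]) stool();
translate([1044, 271, 0]) stool();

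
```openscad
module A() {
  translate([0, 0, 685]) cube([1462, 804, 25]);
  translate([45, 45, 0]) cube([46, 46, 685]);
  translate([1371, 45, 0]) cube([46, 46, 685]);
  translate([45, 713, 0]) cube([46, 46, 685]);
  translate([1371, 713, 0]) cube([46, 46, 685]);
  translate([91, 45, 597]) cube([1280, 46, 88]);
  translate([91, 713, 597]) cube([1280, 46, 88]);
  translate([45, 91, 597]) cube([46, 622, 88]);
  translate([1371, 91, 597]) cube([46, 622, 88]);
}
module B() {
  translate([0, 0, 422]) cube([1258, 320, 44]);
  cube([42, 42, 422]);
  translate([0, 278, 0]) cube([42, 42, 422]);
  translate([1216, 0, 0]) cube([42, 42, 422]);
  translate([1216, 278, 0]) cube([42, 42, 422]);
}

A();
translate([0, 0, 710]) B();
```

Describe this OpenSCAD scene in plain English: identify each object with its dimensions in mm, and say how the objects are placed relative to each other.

A is a table: top 1462 mm (x) × 804 mm (y), 25 mm thick, upper face at z = 710 mm, on four 46×46 mm square legs, each inset 45 mm from the nearest pair of top edges, running from z = 0 to the bottom of the top. Four apron rails, 46 mm thick and 88 mm tall, run between adjacent legs with their top edges flush with the underside of the top and their outer faces flush with the legs' outer faces.

B is a long wooden bench with a 1258 mm (x) × 320 mm (y) seat, 44 mm thick, its top surface 466 mm above the floor. Four 42 mm square legs at the seat corners, flush with the edges, run from z = 0 to the seat underside.

The bench is on top of the table.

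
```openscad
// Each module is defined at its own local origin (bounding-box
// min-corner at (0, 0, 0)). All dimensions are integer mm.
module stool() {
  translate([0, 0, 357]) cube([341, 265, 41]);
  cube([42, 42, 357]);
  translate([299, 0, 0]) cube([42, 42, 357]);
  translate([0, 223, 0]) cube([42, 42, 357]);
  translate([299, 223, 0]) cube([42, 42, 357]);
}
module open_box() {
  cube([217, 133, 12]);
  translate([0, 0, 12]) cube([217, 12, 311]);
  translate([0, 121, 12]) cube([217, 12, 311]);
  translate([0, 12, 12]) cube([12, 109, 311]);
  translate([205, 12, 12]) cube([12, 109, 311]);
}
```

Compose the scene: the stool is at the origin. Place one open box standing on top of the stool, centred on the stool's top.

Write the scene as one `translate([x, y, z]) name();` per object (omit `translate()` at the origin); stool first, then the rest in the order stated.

stool();
translate([62, 66, 398]) open_box();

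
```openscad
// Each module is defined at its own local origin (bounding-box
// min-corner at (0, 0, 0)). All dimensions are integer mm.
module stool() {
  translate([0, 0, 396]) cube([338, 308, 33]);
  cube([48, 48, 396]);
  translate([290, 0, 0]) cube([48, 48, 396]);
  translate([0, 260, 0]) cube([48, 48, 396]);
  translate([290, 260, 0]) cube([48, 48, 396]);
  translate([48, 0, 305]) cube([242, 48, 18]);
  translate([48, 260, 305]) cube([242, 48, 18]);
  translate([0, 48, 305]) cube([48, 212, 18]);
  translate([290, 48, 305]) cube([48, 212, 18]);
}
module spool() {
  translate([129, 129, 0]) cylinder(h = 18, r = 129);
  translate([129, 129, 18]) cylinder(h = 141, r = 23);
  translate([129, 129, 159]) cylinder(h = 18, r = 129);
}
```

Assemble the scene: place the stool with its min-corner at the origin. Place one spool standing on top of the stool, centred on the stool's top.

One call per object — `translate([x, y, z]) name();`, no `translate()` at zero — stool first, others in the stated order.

stool();
translate([40, 25, 429]) spool();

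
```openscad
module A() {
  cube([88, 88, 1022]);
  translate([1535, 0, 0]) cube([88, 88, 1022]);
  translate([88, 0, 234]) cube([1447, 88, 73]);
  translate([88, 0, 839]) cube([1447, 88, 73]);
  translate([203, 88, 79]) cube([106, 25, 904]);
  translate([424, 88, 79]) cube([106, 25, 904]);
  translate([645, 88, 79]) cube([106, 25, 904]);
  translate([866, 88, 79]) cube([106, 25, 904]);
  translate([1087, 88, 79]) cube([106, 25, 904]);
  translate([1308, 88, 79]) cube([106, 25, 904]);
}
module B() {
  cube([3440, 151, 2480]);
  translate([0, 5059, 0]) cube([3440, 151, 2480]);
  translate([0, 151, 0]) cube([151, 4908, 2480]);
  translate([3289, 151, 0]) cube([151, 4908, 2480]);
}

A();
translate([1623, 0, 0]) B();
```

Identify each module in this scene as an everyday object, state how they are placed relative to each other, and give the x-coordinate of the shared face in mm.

A is a fence section. B is a house frame. The house frame is against the fence section's +x side, with their −y faces flush. The x-coordinate of the shared face is 1623 mm.

The fence section's +x face and the house frame's −x face are both at x = 1623 mm.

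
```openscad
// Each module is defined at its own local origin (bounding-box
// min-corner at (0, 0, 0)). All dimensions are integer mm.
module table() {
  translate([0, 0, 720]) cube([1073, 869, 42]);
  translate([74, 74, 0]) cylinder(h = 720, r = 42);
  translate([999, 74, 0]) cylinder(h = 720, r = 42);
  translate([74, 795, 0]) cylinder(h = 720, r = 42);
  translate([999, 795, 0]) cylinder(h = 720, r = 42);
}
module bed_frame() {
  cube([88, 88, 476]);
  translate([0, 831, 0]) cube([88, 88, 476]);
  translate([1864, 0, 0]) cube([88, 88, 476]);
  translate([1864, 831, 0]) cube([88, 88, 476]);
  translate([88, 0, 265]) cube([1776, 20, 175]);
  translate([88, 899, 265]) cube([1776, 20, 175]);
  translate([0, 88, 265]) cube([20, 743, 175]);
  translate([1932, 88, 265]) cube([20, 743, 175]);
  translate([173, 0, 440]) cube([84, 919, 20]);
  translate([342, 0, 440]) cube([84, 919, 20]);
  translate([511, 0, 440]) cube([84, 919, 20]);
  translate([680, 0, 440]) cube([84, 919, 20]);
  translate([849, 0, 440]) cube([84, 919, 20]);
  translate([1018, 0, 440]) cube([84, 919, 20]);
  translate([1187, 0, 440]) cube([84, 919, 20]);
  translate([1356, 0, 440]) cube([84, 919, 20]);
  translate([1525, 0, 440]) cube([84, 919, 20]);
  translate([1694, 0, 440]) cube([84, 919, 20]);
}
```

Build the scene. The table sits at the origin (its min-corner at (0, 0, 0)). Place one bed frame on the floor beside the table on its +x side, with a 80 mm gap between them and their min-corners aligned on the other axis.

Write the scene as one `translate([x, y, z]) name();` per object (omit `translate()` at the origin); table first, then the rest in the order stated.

table();
translate([1153, 0, 0]) bed_frame();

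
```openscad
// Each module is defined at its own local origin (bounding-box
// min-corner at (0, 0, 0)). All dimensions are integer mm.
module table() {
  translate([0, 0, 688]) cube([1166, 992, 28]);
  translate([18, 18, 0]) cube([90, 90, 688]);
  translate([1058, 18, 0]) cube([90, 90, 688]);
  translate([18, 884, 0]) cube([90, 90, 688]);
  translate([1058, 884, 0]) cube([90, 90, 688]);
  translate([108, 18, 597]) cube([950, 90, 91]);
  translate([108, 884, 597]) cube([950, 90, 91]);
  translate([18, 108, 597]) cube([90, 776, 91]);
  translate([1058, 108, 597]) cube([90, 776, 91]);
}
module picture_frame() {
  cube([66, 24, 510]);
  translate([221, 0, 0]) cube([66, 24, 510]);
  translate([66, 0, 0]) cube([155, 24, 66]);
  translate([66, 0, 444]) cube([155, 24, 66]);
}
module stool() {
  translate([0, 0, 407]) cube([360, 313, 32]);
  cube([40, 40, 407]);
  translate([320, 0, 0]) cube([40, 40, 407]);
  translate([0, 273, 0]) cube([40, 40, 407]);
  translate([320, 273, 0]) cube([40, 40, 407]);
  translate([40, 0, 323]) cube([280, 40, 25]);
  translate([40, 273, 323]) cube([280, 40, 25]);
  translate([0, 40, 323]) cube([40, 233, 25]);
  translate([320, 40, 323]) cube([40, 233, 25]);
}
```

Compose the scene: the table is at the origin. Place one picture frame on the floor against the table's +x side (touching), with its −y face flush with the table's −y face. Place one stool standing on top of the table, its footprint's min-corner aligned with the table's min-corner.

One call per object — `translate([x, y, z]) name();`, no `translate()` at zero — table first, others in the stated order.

table();
translate([1166, 0, 0]) picture_frame();
translate([0, 0, 716]) stool();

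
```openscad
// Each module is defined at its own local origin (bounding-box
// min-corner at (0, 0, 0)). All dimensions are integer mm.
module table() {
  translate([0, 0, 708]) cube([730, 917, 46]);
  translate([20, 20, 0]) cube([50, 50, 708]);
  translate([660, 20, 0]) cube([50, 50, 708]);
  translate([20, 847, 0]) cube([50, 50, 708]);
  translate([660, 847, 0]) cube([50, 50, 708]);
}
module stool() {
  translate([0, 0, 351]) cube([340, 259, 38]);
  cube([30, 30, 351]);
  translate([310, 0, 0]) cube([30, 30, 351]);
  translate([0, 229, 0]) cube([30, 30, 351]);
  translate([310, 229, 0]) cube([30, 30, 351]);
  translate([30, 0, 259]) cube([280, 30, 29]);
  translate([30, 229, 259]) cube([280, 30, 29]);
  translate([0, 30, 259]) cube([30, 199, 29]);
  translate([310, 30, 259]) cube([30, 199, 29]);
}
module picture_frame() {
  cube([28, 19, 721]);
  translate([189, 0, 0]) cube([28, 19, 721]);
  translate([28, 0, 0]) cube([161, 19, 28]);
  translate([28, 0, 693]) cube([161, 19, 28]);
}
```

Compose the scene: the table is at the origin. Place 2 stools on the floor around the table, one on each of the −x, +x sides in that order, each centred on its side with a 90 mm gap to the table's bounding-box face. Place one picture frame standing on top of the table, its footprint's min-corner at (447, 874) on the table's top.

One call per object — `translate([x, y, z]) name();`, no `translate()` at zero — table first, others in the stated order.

table();
translate([-430, 329, 0]) stool();
translate([820, 329, 0]) stool();
translate([447, 874, 754]) picture_frame();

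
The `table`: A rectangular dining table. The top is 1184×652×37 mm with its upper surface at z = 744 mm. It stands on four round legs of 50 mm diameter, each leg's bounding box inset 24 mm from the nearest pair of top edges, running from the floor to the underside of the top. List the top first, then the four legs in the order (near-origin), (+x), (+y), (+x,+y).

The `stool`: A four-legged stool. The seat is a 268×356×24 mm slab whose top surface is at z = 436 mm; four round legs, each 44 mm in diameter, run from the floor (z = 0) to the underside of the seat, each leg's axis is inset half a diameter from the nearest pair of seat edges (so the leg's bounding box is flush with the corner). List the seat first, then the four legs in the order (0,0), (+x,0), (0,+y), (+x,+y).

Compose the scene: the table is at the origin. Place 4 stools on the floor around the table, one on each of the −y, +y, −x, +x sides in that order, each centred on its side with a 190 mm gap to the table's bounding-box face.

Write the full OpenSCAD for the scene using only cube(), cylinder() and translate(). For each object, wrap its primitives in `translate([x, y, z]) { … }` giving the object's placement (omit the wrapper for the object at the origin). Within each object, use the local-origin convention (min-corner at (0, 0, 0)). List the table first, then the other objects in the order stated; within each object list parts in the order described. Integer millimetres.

translate([0, 0, 707]) cube([1184, 652, 37]);
translate([49, 49, 0]) cylinder(h = 707, r = 25);
translate([1135, 49, 0]) cylinder(h = 707, r = 25);
translate([49, 603, 0]) cylinder(h = 707, r = 25);
translate([1135, 603, 0]) cylinder(h = 707, r = 25);
translate([458, -546, 0]) {
  translate([0, 0, 412]) cube([268, 356, 24]);
  translate([22, 22, 0]) cylinder(h = 412, r = 22);
  translate([246, 22, 0]) cylinder(h = 412, r = 22);
  translate([22, 334, 0]) cylinder(h = 412, r = 22);
  translate([246, 334, 0]) cylinder(h = 412, r = 22);
}
translate([458, 842, 0]) {
  translate([0, 0, 412]) cube([268, 356, 24]);
  translate([22, 22, 0]) cylinder(h = 412, r = 22);
  translate([246, 22, 0]) cylinder(h = 412, r = 22);
  translate([22, 334, 0]) cylinder(h = 412, r = 22);
  translate([246, 334, 0]) cylinder(h = 412, r = 22);
}
translate([-458, 148, 0]) {
  translate([0, 0, 412]) cube([268, 356, 24]);
  translate([22, 22, 0]) cylinder(h = 412, r = 22);
  translate([246, 22, 0]) cylinder(h = 412, r = 22);
  translate([22, 334, 0]) cylinder(h = 412, r = 22);
  translate([246, 334, 0]) cylinder(h = 412, r = 22);
}
translate([1374, 148, 0]) {
  translate([0, 0, 412]) cube([268, 356, 24]);
  translate([22, 22, 0]) cylinder(h = 412, r = 22);
  translate([246, 22, 0]) cylinder(h = 412, r = 22);
  translate([22, 334, 0]) cylinder(h = 412, r = 22);
  translate([246, 334, 0]) cylinder(h = 412, r = 22);
}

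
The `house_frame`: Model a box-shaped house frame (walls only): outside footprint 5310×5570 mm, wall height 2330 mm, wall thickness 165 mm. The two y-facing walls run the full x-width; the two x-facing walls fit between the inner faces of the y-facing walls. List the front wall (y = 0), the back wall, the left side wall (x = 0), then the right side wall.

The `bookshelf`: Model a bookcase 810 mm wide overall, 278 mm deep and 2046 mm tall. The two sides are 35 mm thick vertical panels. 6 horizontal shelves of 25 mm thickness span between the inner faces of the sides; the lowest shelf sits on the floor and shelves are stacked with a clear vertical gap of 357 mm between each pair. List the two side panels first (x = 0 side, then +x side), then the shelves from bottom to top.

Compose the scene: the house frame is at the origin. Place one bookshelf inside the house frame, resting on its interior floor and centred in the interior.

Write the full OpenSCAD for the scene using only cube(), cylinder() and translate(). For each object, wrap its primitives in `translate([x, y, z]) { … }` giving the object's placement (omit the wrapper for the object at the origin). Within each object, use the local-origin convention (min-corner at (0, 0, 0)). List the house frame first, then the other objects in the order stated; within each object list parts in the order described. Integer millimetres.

cube([5310, 165, 2330]);
translate([0, 5405, 0]) cube([5310, 165, 2330]);
translate([0, 165, 0]) cube([165, 5240, 2330]);
translate([5145, 165, 0]) cube([165, 5240, 2330]);
translate([2250, 2646, 0]) {
  cube([35, 278, 2046]);
  translate([775, 0, 0]) cube([35, 278, 2046]);
  translate([35, 0, 0]) cube([740, 278, 25]);
  translate([35, 0, 382]) cube([740, 278, 25]);
  translate([35, 0, 764]) cube([740, 278, 25]);
  translate([35, 0, 1146]) cube([740, 278, 25]);
  translate([35, 0, 1528]) cube([740, 278, 25]);
  translate([35, 0, 1910]) cube([740, 278, 25]);
}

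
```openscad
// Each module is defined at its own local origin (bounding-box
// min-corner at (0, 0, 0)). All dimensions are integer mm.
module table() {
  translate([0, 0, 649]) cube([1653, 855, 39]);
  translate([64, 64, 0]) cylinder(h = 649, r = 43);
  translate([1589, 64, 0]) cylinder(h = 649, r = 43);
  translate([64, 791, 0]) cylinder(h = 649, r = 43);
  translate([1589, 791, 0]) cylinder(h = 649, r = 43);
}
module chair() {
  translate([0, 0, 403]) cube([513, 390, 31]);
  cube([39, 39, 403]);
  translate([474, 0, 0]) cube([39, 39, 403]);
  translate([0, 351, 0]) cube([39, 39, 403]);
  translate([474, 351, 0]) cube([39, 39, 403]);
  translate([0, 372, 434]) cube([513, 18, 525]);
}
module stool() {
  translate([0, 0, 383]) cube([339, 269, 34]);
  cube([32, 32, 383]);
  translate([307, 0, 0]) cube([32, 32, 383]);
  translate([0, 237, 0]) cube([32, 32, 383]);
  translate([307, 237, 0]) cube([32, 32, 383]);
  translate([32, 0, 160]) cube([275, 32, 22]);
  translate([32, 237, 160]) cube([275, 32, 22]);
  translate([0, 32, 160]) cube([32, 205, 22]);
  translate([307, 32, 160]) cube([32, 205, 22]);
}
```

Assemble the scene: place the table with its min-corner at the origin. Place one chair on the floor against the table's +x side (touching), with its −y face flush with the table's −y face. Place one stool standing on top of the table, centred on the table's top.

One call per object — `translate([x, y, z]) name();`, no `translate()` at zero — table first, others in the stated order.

table();
translate([1653, 0, 0]) chair();
translate([657, 293, 688]) stool();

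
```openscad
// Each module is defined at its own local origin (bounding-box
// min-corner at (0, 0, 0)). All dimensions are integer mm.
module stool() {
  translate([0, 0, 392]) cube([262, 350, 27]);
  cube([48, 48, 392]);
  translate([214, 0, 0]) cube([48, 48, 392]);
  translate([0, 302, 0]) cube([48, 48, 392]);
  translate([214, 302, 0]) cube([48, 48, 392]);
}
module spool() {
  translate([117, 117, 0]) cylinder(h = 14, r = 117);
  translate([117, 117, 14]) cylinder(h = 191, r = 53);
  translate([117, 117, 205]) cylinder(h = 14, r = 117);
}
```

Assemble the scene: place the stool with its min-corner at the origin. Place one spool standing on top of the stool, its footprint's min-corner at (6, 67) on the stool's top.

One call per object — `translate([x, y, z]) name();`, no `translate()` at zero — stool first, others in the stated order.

stool();
translate([6, 67, 419]) spool();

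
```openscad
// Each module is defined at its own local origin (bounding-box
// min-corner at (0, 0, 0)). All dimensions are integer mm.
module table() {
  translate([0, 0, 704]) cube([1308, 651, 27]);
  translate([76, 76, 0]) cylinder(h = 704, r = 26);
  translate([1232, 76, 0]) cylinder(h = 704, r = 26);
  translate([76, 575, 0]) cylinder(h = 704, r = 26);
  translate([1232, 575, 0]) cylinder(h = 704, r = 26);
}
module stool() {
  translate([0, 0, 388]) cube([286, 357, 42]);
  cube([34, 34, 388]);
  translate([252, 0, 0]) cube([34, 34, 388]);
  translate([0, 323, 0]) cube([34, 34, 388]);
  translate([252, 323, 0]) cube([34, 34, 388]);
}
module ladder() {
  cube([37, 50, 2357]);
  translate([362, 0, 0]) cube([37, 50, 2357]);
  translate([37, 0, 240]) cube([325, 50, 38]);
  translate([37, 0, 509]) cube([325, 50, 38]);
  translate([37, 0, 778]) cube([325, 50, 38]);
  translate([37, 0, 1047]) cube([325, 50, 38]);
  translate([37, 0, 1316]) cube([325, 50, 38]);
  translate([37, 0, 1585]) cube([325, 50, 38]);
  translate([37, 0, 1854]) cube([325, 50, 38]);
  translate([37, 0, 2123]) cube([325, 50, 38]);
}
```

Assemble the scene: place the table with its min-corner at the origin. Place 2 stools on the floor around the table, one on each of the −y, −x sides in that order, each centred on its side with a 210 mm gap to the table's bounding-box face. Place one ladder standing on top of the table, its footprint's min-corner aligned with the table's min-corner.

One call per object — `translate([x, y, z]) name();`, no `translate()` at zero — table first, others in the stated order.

table();
translate([511, -567, 0]) stool();
translate([-496, 147, 0]) stool();
translate([0, 0, 731]) ladder();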